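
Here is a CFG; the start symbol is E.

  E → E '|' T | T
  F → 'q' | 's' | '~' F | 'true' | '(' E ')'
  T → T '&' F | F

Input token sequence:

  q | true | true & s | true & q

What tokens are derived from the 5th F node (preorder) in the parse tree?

true

[E [E [E [E [T [F q]]] | [T [F true]]] | [T [T [F true]] & [F s]]] | [T [T [F true]] & [F q]]]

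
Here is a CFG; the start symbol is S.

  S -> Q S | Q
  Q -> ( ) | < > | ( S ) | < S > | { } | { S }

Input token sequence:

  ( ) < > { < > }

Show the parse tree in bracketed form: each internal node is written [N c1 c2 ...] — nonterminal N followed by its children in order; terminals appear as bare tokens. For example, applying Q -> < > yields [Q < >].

[S [Q ( )] [S [Q < >] [S [Q { [S [Q < >]] }]]]]

S
Q S
( ) S
( ) Q S
( ) < > S
( ) < > Q
( ) < > { S }
( ) < > { Q }
( ) < > { < > }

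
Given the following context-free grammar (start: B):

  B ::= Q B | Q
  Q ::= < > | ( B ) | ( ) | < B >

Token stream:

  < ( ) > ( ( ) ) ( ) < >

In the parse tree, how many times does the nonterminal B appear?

[B [Q < [B [Q ( )]] >] [B [Q ( [B [Q ( )]] )] [B [Q ( )] [B [Q < >]]]]]

6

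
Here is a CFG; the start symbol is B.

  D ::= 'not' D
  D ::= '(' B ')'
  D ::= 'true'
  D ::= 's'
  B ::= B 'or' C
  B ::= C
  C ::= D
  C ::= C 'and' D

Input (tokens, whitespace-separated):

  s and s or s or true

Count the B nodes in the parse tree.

[B [B [B [C [C [D s]] and [D s]]] or [C [D s]]] or [C [D true]]]

3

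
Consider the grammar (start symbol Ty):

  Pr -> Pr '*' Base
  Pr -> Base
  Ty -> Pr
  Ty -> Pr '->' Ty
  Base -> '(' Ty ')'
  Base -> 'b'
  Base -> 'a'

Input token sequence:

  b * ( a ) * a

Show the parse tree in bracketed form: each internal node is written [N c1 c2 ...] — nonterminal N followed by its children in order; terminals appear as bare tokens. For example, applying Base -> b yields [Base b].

Ty
Pr
Pr * Base
Pr * Base * Base
Base * Base * Base
b * Base * Base
b * ( Ty ) * Base
b * ( Pr ) * Base
b * ( Base ) * Base
b * ( a ) * Base
b * ( a ) * a

[Ty [Pr [Pr [Pr [Base b]] * [Base ( [Ty [Pr [Base a]]] )]] * [Base a]]]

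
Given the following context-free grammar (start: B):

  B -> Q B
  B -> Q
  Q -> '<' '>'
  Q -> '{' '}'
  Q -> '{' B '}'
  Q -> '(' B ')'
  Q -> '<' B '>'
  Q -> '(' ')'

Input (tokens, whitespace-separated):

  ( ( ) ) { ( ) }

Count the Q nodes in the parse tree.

4

[B [Q ( [B [Q ( )]] )] [B [Q { [B [Q ( )]] }]]]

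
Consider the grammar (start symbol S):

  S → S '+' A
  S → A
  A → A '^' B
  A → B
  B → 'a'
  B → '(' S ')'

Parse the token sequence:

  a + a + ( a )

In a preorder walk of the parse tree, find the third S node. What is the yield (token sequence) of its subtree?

a

[S [S [S [A [B a]]] + [A [B a]]] + [A [B ( [S [A [B a]]] )]]]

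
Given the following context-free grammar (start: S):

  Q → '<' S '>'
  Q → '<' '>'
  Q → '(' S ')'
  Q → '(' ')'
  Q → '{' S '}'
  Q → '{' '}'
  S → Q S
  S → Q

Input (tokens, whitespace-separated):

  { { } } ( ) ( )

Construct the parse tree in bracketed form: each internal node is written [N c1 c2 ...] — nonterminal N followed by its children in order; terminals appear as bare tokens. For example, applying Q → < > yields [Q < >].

[S [Q { [S [Q { }]] }] [S [Q ( )] [S [Q ( )]]]]

S
Q S
{ S } S
{ Q } S
{ { } } S
{ { } } Q S
{ { } } ( ) S
{ { } } ( ) Q
{ { } } ( ) ( )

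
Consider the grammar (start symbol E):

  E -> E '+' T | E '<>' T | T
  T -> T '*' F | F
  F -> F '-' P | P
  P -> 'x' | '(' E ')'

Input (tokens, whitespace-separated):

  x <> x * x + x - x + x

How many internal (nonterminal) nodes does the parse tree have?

[E [E [E [E [T [F [P x]]]] <> [T [T [F [P x]]] * [F [P x]]]] + [T [F [F [P x]] - [P x]]]] + [T [F [P x]]]]

21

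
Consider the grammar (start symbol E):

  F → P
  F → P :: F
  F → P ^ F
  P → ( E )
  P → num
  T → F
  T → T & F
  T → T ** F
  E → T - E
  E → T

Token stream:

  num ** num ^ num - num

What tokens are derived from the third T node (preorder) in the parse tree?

[E [T [T [F [P num]]] ** [F [P num] ^ [F [P num]]]] - [E [T [F [P num]]]]]

num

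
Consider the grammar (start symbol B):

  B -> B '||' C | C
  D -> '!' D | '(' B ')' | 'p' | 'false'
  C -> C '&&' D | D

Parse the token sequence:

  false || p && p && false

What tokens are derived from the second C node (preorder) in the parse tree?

p && p && false

[B [B [C [D false]]] || [C [C [C [D p]] && [D p]] && [D false]]]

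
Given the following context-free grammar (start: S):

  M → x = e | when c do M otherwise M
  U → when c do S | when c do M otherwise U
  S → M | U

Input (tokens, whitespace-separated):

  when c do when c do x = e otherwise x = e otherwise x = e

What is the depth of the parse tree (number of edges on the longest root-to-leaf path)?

[S [M when c do [M when c do [M x = e] otherwise [M x = e]] otherwise [M x = e]]]

4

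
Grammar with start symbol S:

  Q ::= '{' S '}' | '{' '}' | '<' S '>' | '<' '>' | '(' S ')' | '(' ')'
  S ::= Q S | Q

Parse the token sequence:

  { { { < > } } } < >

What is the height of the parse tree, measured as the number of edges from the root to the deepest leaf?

8

[S [Q { [S [Q { [S [Q { [S [Q < >]] }]] }]] }] [S [Q < >]]]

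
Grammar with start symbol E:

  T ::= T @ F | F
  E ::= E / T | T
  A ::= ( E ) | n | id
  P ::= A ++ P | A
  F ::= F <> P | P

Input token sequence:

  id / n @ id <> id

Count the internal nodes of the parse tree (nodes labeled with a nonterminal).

[E [E [T [F [P [A id]]]]] / [T [T [F [P [A n]]]] @ [F [F [P [A id]]] <> [P [A id]]]]]

17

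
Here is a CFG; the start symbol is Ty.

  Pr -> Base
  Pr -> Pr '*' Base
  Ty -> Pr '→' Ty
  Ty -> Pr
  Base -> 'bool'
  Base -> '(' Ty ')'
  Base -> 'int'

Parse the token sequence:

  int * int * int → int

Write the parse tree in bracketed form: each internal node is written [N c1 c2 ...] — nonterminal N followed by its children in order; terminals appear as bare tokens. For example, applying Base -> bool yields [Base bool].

[Ty [Pr [Pr [Pr [Base int]] * [Base int]] * [Base int]] → [Ty [Pr [Base int]]]]

Ty
Pr → Ty
Pr * Base → Ty
Pr * Base * Base → Ty
Base * Base * Base → Ty
int * Base * Base → Ty
int * int * Base → Ty
int * int * int → Ty
int * int * int → Pr
int * int * int → Base
int * int * int → int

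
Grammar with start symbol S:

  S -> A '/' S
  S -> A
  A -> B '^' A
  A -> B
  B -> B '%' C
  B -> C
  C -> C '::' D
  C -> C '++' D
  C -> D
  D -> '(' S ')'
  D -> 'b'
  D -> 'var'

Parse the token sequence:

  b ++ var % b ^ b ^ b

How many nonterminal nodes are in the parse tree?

18

[S [A [B [B [C [C [D b]] ++ [D var]]] % [C [D b]]] ^ [A [B [C [D b]]] ^ [A [B [C [D b]]]]]]]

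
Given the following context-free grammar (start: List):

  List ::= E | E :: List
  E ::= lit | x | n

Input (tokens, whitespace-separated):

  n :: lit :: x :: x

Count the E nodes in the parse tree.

[List [E n] :: [List [E lit] :: [List [E x] :: [List [E x]]]]]

4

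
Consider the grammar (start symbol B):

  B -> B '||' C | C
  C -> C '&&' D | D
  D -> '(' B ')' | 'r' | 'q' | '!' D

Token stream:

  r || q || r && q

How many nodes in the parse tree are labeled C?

[B [B [B [C [D r]]] || [C [D q]]] || [C [C [D r]] && [D q]]]

4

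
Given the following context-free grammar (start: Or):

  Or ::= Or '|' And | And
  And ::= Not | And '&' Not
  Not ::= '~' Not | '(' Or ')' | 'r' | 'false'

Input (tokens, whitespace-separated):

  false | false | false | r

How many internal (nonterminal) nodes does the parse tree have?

[Or [Or [Or [Or [And [Not false]]] | [And [Not false]]] | [And [Not false]]] | [And [Not r]]]

12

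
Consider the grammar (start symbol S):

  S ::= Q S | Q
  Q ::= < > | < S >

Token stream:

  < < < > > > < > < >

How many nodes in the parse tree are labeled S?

[S [Q < [S [Q < [S [Q < >]] >]] >] [S [Q < >] [S [Q < >]]]]

5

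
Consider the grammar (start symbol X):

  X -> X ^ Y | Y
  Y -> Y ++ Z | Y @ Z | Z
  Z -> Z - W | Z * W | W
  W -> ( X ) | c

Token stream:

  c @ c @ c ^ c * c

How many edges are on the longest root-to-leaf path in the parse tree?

[X [X [Y [Y [Y [Z [W c]]] @ [Z [W c]]] @ [Z [W c]]]] ^ [Y [Z [Z [W c]] * [W c]]]]

7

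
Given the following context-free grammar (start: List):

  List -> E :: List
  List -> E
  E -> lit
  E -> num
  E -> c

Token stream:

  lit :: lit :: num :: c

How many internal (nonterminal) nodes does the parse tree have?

8

[List [E lit] :: [List [E lit] :: [List [E num] :: [List [E c]]]]]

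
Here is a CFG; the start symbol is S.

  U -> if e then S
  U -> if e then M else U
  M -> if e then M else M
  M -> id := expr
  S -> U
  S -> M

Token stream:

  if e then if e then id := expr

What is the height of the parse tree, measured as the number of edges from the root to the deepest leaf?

6

[S [U if e then [S [U if e then [S [M id := expr]]]]]]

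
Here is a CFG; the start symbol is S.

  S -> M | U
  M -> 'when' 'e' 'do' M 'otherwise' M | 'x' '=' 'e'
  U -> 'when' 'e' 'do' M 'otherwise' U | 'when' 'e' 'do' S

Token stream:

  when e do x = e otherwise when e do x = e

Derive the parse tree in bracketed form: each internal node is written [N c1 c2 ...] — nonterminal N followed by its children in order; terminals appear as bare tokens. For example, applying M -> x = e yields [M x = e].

S
U
when e do M otherwise U
when e do x = e otherwise U
when e do x = e otherwise when e do S
when e do x = e otherwise when e do M
when e do x = e otherwise when e do x = e

[S [U when e do [M x = e] otherwise [U when e do [S [M x = e]]]]]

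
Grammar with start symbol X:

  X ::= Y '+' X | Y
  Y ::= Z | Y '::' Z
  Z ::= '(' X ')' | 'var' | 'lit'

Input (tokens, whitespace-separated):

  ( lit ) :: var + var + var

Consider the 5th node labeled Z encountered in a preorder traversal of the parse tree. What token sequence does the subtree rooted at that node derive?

[X [Y [Y [Z ( [X [Y [Z lit]]] )]] :: [Z var]] + [X [Y [Z var]] + [X [Y [Z var]]]]]

var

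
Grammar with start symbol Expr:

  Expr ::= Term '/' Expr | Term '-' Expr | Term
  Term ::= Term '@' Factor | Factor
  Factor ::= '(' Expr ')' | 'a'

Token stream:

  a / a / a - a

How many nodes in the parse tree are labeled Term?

4

[Expr [Term [Factor a]] / [Expr [Term [Factor a]] / [Expr [Term [Factor a]] - [Expr [Term [Factor a]]]]]]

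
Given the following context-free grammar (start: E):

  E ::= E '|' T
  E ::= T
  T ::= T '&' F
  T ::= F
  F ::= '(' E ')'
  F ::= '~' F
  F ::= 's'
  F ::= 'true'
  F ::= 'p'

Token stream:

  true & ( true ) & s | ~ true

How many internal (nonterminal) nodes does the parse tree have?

14

[E [E [T [T [T [F true]] & [F ( [E [T [F true]]] )]] & [F s]]] | [T [F ~ [F true]]]]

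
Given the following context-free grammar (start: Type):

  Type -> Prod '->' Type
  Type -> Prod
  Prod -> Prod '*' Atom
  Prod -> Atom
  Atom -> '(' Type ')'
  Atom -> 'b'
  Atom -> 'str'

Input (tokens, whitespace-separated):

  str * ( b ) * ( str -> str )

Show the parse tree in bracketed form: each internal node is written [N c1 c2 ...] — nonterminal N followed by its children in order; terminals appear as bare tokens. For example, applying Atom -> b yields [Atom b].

[Type [Prod [Prod [Prod [Atom str]] * [Atom ( [Type [Prod [Atom b]]] )]] * [Atom ( [Type [Prod [Atom str]] -> [Type [Prod [Atom str]]]] )]]]

Type
Prod
Prod * Atom
Prod * Atom * Atom
Atom * Atom * Atom
str * Atom * Atom
str * ( Type ) * Atom
str * ( Prod ) * Atom
str * ( Atom ) * Atom
str * ( b ) * Atom
str * ( b ) * ( Type )
str * ( b ) * ( Prod -> Type )
str * ( b ) * ( Atom -> Type )
str * ( b ) * ( str -> Type )
str * ( b ) * ( str -> Prod )
str * ( b ) * ( str -> Atom )
str * ( b ) * ( str -> str )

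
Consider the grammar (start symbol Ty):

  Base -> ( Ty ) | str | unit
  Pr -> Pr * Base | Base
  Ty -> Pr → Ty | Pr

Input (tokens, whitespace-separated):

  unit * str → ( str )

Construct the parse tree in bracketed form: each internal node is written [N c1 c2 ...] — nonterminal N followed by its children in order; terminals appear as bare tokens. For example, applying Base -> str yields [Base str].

Ty
Pr → Ty
Pr * Base → Ty
Base * Base → Ty
unit * Base → Ty
unit * str → Ty
unit * str → Pr
unit * str → Base
unit * str → ( Ty )
unit * str → ( Pr )
unit * str → ( Base )
unit * str → ( str )

[Ty [Pr [Pr [Base unit]] * [Base str]] → [Ty [Pr [Base ( [Ty [Pr [Base str]]] )]]]]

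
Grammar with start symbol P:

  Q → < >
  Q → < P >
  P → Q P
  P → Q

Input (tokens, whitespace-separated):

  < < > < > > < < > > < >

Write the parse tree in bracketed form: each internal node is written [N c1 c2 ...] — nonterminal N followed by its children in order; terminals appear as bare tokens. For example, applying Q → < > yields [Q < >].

[P [Q < [P [Q < >] [P [Q < >]]] >] [P [Q < [P [Q < >]] >] [P [Q < >]]]]

P
Q P
< P > P
< Q P > P
< < > P > P
< < > Q > P
< < > < > > P
< < > < > > Q P
< < > < > > < P > P
< < > < > > < Q > P
< < > < > > < < > > P
< < > < > > < < > > Q
< < > < > > < < > > < >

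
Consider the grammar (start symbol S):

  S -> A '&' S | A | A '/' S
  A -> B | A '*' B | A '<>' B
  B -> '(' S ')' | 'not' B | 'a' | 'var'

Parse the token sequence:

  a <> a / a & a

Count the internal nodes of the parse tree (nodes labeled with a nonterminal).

[S [A [A [B a]] <> [B a]] / [S [A [B a]] & [S [A [B a]]]]]

11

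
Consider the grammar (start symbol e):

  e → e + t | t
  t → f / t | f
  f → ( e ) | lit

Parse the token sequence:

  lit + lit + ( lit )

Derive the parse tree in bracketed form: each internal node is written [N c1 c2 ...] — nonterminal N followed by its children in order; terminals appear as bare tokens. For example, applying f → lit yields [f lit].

e
e + t
e + t + t
t + t + t
f + t + t
lit + t + t
lit + f + t
lit + lit + t
lit + lit + f
lit + lit + ( e )
lit + lit + ( t )
lit + lit + ( f )
lit + lit + ( lit )

[e [e [e [t [f lit]]] + [t [f lit]]] + [t [f ( [e [t [f lit]]] )]]]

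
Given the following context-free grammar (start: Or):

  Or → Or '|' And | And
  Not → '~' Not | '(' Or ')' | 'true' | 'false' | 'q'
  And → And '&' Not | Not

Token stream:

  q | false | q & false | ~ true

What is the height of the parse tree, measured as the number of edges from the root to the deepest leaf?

[Or [Or [Or [Or [And [Not q]]] | [And [Not false]]] | [And [And [Not q]] & [Not false]]] | [And [Not ~ [Not true]]]]

6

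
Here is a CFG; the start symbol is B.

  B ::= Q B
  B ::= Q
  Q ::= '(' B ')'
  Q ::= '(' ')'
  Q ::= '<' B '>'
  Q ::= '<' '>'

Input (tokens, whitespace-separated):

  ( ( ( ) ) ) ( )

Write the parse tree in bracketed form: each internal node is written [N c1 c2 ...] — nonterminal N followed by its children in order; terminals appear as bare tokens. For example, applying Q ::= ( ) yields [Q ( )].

B
Q B
( B ) B
( Q ) B
( ( B ) ) B
( ( Q ) ) B
( ( ( ) ) ) B
( ( ( ) ) ) Q
( ( ( ) ) ) ( )

[B [Q ( [B [Q ( [B [Q ( )]] )]] )] [B [Q ( )]]]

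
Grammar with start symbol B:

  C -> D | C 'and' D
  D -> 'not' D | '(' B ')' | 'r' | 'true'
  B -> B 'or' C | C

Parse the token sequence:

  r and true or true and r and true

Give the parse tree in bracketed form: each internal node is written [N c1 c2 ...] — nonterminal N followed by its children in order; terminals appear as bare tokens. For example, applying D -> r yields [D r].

B
B or C
C or C
C and D or C
D and D or C
r and D or C
r and true or C
r and true or C and D
r and true or C and D and D
r and true or D and D and D
r and true or true and D and D
r and true or true and r and D
r and true or true and r and true

[B [B [C [C [D r]] and [D true]]] or [C [C [C [D true]] and [D r]] and [D true]]]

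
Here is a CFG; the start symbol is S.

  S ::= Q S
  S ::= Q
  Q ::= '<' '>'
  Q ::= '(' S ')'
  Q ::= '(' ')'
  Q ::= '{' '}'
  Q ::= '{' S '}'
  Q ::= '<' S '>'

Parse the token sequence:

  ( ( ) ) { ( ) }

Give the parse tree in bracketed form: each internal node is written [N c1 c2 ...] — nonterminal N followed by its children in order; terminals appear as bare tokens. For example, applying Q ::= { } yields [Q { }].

[S [Q ( [S [Q ( )]] )] [S [Q { [S [Q ( )]] }]]]

S
Q S
( S ) S
( Q ) S
( ( ) ) S
( ( ) ) Q
( ( ) ) { S }
( ( ) ) { Q }
( ( ) ) { ( ) }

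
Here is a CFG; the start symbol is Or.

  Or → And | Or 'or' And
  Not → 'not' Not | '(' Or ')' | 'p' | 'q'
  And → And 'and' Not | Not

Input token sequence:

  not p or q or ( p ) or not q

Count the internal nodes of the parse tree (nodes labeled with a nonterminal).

17

[Or [Or [Or [Or [And [Not not [Not p]]]] or [And [Not q]]] or [And [Not ( [Or [And [Not p]]] )]]] or [And [Not not [Not q]]]]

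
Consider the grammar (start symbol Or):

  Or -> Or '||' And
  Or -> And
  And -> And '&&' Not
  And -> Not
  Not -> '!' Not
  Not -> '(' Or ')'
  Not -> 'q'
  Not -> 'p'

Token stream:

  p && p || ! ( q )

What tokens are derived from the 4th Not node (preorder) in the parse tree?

( q )

[Or [Or [And [And [Not p]] && [Not p]]] || [And [Not ! [Not ( [Or [And [Not q]]] )]]]]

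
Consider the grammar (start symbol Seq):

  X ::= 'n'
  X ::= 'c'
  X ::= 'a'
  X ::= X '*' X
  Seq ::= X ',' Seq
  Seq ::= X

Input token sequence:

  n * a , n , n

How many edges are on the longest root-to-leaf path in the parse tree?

4

[Seq [X [X n] * [X a]] , [Seq [X n] , [Seq [X n]]]]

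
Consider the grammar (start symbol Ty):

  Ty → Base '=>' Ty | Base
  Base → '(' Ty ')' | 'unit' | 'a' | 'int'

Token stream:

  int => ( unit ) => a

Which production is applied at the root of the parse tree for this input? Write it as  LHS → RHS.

Ty → Base '=>' Ty

[Ty [Base int] => [Ty [Base ( [Ty [Base unit]] )] => [Ty [Base a]]]]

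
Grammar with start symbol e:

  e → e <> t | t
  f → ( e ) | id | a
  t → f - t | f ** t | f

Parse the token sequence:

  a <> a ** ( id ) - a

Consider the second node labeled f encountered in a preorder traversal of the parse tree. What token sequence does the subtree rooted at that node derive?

[e [e [t [f a]]] <> [t [f a] ** [t [f ( [e [t [f id]]] )] - [t [f a]]]]]

a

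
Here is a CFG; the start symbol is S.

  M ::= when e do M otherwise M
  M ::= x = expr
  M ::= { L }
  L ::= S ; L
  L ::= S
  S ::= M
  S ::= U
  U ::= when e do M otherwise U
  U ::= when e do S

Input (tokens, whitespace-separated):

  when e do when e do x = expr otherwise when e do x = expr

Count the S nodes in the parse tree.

[S [U when e do [S [U when e do [M x = expr] otherwise [U when e do [S [M x = expr]]]]]]]

3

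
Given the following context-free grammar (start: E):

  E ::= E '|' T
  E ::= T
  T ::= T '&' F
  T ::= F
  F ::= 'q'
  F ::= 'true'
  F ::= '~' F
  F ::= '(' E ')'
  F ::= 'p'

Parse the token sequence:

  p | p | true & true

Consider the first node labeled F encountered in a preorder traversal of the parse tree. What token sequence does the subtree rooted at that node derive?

[E [E [E [T [F p]]] | [T [F p]]] | [T [T [F true]] & [F true]]]

p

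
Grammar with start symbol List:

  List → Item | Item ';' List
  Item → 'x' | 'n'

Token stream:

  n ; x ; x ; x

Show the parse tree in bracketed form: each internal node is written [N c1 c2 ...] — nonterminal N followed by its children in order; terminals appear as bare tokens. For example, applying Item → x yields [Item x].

List
Item ; List
n ; List
n ; Item ; List
n ; x ; List
n ; x ; Item ; List
n ; x ; x ; List
n ; x ; x ; Item
n ; x ; x ; x

[List [Item n] ; [List [Item x] ; [List [Item x] ; [List [Item x]]]]]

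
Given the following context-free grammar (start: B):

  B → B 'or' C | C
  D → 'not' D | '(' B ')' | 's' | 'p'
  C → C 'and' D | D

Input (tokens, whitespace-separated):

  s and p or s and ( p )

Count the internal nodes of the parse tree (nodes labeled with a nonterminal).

13

[B [B [C [C [D s]] and [D p]]] or [C [C [D s]] and [D ( [B [C [D p]]] )]]]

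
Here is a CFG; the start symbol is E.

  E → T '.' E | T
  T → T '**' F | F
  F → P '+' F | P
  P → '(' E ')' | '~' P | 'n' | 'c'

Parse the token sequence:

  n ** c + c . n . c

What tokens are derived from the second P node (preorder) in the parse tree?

[E [T [T [F [P n]]] ** [F [P c] + [F [P c]]]] . [E [T [F [P n]]] . [E [T [F [P c]]]]]]

c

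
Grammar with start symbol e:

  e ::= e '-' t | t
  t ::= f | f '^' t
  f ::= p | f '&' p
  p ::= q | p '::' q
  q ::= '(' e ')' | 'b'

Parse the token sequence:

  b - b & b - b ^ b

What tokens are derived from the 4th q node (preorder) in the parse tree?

[e [e [e [t [f [p [q b]]]]] - [t [f [f [p [q b]]] & [p [q b]]]]] - [t [f [p [q b]]] ^ [t [f [p [q b]]]]]]

b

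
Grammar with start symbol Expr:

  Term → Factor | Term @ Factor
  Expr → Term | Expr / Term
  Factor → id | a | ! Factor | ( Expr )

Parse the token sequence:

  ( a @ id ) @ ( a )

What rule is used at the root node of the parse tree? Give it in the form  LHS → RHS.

Expr → Term

[Expr [Term [Term [Factor ( [Expr [Term [Term [Factor a]] @ [Factor id]]] )]] @ [Factor ( [Expr [Term [Factor a]]] )]]]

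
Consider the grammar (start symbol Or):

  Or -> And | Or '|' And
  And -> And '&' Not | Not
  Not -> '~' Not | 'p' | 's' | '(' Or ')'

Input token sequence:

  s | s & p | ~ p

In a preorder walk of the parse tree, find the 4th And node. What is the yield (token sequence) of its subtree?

[Or [Or [Or [And [Not s]]] | [And [And [Not s]] & [Not p]]] | [And [Not ~ [Not p]]]]

~ p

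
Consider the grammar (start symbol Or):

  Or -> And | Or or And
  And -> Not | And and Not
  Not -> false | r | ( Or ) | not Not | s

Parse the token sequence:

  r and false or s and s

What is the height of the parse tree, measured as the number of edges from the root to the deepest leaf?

[Or [Or [And [And [Not r]] and [Not false]]] or [And [And [Not s]] and [Not s]]]

5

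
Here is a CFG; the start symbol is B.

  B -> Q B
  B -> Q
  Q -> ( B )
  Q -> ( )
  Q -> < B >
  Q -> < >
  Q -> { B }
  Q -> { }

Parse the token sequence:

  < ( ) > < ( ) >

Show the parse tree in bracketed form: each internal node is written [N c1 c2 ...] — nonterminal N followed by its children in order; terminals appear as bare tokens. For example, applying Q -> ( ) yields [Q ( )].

[B [Q < [B [Q ( )]] >] [B [Q < [B [Q ( )]] >]]]

B
Q B
< B > B
< Q > B
< ( ) > B
< ( ) > Q
< ( ) > < B >
< ( ) > < Q >
< ( ) > < ( ) >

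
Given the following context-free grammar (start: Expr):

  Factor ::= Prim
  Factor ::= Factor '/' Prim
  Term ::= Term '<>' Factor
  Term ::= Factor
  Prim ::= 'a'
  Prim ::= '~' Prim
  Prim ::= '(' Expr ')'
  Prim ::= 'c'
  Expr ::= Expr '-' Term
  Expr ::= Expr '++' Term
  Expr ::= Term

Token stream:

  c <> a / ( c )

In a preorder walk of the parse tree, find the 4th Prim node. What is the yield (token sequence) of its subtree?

[Expr [Term [Term [Factor [Prim c]]] <> [Factor [Factor [Prim a]] / [Prim ( [Expr [Term [Factor [Prim c]]]] )]]]]

c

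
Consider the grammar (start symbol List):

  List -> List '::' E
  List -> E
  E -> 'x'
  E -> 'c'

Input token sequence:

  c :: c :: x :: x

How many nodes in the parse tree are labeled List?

4

[List [List [List [List [E c]] :: [E c]] :: [E x]] :: [E x]]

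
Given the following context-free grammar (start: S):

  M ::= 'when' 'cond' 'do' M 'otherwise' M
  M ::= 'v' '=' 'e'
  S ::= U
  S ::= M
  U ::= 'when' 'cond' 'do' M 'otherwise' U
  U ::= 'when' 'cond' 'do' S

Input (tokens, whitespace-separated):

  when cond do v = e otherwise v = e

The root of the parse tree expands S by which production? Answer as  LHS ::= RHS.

S ::= M

[S [M when cond do [M v = e] otherwise [M v = e]]]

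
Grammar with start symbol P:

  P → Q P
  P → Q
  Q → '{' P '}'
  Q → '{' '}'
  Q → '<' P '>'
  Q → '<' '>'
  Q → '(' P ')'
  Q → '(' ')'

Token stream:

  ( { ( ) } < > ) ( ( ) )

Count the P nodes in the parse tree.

6

[P [Q ( [P [Q { [P [Q ( )]] }] [P [Q < >]]] )] [P [Q ( [P [Q ( )]] )]]]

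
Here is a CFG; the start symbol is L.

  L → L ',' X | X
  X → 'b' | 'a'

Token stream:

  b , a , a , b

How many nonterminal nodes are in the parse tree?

[L [L [L [L [X b]] , [X a]] , [X a]] , [X b]]

8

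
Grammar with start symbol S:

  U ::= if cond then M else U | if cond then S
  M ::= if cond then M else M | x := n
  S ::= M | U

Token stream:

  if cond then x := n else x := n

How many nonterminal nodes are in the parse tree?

[S [M if cond then [M x := n] else [M x := n]]]

4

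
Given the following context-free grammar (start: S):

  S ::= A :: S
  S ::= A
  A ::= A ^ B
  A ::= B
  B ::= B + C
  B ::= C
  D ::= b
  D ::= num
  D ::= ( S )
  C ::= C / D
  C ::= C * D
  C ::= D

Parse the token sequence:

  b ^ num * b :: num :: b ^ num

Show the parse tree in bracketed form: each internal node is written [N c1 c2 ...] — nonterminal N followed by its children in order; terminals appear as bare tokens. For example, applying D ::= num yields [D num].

[S [A [A [B [C [D b]]]] ^ [B [C [C [D num]] * [D b]]]] :: [S [A [B [C [D num]]]] :: [S [A [A [B [C [D b]]]] ^ [B [C [D num]]]]]]]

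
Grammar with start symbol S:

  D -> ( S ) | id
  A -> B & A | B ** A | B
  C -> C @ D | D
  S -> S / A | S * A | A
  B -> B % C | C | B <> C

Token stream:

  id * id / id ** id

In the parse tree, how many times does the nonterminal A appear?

[S [S [S [A [B [C [D id]]]]] * [A [B [C [D id]]]]] / [A [B [C [D id]]] ** [A [B [C [D id]]]]]]

4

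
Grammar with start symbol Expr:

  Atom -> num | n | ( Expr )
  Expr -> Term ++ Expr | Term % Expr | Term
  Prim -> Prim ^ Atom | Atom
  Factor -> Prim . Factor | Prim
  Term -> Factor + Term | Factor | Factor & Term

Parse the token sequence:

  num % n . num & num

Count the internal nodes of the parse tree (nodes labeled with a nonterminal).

[Expr [Term [Factor [Prim [Atom num]]]] % [Expr [Term [Factor [Prim [Atom n]] . [Factor [Prim [Atom num]]]] & [Term [Factor [Prim [Atom num]]]]]]]

17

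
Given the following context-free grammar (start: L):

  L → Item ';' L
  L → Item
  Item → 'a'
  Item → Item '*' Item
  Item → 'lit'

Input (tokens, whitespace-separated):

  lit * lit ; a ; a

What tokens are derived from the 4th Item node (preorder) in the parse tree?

a

[L [Item [Item lit] * [Item lit]] ; [L [Item a] ; [L [Item a]]]]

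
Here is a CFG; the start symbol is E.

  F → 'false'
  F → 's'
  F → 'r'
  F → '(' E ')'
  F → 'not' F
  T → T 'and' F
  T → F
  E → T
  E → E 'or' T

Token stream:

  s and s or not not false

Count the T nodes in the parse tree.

3

[E [E [T [T [F s]] and [F s]]] or [T [F not [F not [F false]]]]]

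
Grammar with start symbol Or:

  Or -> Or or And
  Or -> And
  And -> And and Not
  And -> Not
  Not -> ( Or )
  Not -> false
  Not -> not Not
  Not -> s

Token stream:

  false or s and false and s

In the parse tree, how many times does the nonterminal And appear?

[Or [Or [And [Not false]]] or [And [And [And [Not s]] and [Not false]] and [Not s]]]

4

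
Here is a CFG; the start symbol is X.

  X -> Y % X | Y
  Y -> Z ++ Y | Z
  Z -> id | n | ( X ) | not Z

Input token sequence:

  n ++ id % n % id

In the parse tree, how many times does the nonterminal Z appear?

4

[X [Y [Z n] ++ [Y [Z id]]] % [X [Y [Z n]] % [X [Y [Z id]]]]]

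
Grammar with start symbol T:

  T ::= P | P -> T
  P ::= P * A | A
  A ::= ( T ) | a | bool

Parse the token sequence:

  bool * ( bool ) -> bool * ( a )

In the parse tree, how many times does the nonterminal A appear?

6

[T [P [P [A bool]] * [A ( [T [P [A bool]]] )]] -> [T [P [P [A bool]] * [A ( [T [P [A a]]] )]]]]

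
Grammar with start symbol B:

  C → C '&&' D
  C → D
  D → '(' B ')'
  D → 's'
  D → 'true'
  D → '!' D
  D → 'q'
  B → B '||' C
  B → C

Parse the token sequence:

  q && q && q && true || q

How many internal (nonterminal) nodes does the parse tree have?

[B [B [C [C [C [C [D q]] && [D q]] && [D q]] && [D true]]] || [C [D q]]]

12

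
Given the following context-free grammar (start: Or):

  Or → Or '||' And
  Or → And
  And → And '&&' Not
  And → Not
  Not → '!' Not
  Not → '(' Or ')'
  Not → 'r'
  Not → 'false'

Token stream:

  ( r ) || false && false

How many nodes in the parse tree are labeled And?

[Or [Or [And [Not ( [Or [And [Not r]]] )]]] || [And [And [Not false]] && [Not false]]]

4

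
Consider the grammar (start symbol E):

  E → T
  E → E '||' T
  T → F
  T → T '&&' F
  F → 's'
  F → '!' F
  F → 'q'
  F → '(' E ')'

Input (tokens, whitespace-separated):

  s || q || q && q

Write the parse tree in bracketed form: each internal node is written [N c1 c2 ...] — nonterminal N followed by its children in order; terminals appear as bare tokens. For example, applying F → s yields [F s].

E
E || T
E || T || T
T || T || T
F || T || T
s || T || T
s || F || T
s || q || T
s || q || T && F
s || q || F && F
s || q || q && F
s || q || q && q

[E [E [E [T [F s]]] || [T [F q]]] || [T [T [F q]] && [F q]]]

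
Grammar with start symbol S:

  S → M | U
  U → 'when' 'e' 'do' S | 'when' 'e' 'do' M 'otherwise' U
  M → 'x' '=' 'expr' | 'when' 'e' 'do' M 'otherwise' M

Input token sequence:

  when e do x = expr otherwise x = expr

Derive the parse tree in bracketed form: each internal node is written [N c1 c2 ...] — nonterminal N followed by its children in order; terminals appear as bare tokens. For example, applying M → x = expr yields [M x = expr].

[S [M when e do [M x = expr] otherwise [M x = expr]]]

S
M
when e do M otherwise M
when e do x = expr otherwise M
when e do x = expr otherwise x = expr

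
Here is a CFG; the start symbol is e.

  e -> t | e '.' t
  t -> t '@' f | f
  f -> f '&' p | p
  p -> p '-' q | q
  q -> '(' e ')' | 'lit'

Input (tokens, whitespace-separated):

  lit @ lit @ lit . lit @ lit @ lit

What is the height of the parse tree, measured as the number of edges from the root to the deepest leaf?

8

[e [e [t [t [t [f [p [q lit]]]] @ [f [p [q lit]]]] @ [f [p [q lit]]]]] . [t [t [t [f [p [q lit]]]] @ [f [p [q lit]]]] @ [f [p [q lit]]]]]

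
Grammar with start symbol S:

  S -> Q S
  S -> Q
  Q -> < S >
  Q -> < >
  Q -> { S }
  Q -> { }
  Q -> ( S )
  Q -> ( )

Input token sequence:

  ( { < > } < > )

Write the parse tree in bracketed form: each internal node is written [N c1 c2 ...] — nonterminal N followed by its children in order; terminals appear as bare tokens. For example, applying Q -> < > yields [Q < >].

[S [Q ( [S [Q { [S [Q < >]] }] [S [Q < >]]] )]]

S
Q
( S )
( Q S )
( { S } S )
( { Q } S )
( { < > } S )
( { < > } Q )
( { < > } < > )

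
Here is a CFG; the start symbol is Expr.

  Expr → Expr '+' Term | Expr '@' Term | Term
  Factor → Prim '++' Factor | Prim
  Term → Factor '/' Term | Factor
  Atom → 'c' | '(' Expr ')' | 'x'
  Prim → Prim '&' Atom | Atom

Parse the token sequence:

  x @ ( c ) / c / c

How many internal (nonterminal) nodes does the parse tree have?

23

[Expr [Expr [Term [Factor [Prim [Atom x]]]]] @ [Term [Factor [Prim [Atom ( [Expr [Term [Factor [Prim [Atom c]]]]] )]]] / [Term [Factor [Prim [Atom c]]] / [Term [Factor [Prim [Atom c]]]]]]]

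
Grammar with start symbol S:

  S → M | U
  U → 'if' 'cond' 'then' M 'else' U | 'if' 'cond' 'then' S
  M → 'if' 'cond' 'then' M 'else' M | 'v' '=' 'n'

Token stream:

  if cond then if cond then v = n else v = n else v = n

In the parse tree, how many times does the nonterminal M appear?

5

[S [M if cond then [M if cond then [M v = n] else [M v = n]] else [M v = n]]]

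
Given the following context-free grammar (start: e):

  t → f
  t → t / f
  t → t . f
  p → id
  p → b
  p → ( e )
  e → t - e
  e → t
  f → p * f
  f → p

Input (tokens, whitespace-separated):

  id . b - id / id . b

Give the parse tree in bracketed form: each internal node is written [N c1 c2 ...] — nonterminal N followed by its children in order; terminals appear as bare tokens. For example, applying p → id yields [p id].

e
t - e
t . f - e
f . f - e
p . f - e
id . f - e
id . p - e
id . b - e
id . b - t
id . b - t . f
id . b - t / f . f
id . b - f / f . f
id . b - p / f . f
id . b - id / f . f
id . b - id / p . f
id . b - id / id . f
id . b - id / id . p
id . b - id / id . b

[e [t [t [f [p id]]] . [f [p b]]] - [e [t [t [t [f [p id]]] / [f [p id]]] . [f [p b]]]]]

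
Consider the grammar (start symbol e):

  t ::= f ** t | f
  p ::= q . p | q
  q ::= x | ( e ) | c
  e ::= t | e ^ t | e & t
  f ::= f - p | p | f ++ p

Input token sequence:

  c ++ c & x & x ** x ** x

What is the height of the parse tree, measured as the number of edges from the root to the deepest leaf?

[e [e [e [t [f [f [p [q c]]] ++ [p [q c]]]]] & [t [f [p [q x]]]]] & [t [f [p [q x]]] ** [t [f [p [q x]]] ** [t [f [p [q x]]]]]]]

8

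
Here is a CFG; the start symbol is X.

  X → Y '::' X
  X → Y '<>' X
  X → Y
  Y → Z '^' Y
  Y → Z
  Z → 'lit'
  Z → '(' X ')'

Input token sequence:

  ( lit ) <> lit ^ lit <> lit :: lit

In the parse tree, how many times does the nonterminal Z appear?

[X [Y [Z ( [X [Y [Z lit]]] )]] <> [X [Y [Z lit] ^ [Y [Z lit]]] <> [X [Y [Z lit]] :: [X [Y [Z lit]]]]]]

6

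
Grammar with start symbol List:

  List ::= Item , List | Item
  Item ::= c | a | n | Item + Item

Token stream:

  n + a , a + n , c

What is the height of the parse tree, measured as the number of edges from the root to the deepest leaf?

[List [Item [Item n] + [Item a]] , [List [Item [Item a] + [Item n]] , [List [Item c]]]]

4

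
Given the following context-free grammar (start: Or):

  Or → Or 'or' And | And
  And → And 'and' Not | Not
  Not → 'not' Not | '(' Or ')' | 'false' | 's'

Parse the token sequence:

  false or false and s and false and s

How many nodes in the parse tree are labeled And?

[Or [Or [And [Not false]]] or [And [And [And [And [Not false]] and [Not s]] and [Not false]] and [Not s]]]

5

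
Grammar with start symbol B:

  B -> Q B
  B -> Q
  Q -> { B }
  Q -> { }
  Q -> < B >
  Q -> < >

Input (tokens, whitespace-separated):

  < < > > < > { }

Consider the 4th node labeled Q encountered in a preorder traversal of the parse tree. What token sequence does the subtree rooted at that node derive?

{ }

[B [Q < [B [Q < >]] >] [B [Q < >] [B [Q { }]]]]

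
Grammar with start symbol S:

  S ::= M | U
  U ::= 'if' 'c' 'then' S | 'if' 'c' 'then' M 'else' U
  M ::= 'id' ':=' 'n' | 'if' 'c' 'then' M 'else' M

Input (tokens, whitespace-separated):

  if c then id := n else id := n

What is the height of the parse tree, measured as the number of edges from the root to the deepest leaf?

[S [M if c then [M id := n] else [M id := n]]]

3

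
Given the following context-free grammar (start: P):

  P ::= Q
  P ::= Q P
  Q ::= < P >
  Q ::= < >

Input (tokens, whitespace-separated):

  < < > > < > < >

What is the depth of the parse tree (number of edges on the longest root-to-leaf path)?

[P [Q < [P [Q < >]] >] [P [Q < >] [P [Q < >]]]]

4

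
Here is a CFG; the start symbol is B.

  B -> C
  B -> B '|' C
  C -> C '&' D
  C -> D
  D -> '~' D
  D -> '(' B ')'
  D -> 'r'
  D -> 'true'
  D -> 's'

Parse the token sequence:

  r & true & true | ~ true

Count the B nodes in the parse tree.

2

[B [B [C [C [C [D r]] & [D true]] & [D true]]] | [C [D ~ [D true]]]]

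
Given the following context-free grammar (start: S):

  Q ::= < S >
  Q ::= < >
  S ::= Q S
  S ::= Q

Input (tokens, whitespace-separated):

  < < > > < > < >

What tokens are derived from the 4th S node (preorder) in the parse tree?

< >

[S [Q < [S [Q < >]] >] [S [Q < >] [S [Q < >]]]]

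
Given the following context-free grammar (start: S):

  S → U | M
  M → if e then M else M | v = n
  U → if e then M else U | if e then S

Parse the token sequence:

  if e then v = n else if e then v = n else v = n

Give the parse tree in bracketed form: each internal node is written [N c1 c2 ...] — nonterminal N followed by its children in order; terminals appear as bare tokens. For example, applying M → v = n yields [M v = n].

S
M
if e then M else M
if e then v = n else M
if e then v = n else if e then M else M
if e then v = n else if e then v = n else M
if e then v = n else if e then v = n else v = n

[S [M if e then [M v = n] else [M if e then [M v = n] else [M v = n]]]]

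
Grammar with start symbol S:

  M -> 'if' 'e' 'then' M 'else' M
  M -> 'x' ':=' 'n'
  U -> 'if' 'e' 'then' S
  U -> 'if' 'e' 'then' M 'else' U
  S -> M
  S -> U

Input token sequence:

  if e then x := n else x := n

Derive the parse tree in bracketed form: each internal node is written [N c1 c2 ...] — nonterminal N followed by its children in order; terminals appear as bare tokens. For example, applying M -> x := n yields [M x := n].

S
M
if e then M else M
if e then x := n else M
if e then x := n else x := n

[S [M if e then [M x := n] else [M x := n]]]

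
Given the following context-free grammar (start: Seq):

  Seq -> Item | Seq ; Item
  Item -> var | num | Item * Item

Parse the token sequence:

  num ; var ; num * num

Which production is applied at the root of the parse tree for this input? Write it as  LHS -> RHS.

Seq -> Seq ; Item

[Seq [Seq [Seq [Item num]] ; [Item var]] ; [Item [Item num] * [Item num]]]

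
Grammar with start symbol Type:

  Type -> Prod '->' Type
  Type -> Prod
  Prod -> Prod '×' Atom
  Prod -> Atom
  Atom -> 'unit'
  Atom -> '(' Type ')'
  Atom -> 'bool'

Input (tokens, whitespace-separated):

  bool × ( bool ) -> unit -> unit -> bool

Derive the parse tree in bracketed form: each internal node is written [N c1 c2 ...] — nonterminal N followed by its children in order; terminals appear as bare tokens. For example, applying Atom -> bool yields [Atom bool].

[Type [Prod [Prod [Atom bool]] × [Atom ( [Type [Prod [Atom bool]]] )]] -> [Type [Prod [Atom unit]] -> [Type [Prod [Atom unit]] -> [Type [Prod [Atom bool]]]]]]

Type
Prod -> Type
Prod × Atom -> Type
Atom × Atom -> Type
bool × Atom -> Type
bool × ( Type ) -> Type
bool × ( Prod ) -> Type
bool × ( Atom ) -> Type
bool × ( bool ) -> Type
bool × ( bool ) -> Prod -> Type
bool × ( bool ) -> Atom -> Type
bool × ( bool ) -> unit -> Type
bool × ( bool ) -> unit -> Prod -> Type
bool × ( bool ) -> unit -> Atom -> Type
bool × ( bool ) -> unit -> unit -> Type
bool × ( bool ) -> unit -> unit -> Prod
bool × ( bool ) -> unit -> unit -> Atom
bool × ( bool ) -> unit -> unit -> bool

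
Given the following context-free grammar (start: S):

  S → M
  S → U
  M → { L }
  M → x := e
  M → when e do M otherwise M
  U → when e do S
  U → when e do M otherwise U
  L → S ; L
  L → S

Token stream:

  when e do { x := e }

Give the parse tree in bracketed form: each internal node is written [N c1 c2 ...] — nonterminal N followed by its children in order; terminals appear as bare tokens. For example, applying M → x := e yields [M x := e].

S
U
when e do S
when e do M
when e do { L }
when e do { S }
when e do { M }
when e do { x := e }

[S [U when e do [S [M { [L [S [M x := e]]] }]]]]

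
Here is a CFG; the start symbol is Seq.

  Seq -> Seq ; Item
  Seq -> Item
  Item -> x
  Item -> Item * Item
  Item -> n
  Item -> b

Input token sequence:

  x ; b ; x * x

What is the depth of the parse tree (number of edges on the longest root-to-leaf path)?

[Seq [Seq [Seq [Item x]] ; [Item b]] ; [Item [Item x] * [Item x]]]

4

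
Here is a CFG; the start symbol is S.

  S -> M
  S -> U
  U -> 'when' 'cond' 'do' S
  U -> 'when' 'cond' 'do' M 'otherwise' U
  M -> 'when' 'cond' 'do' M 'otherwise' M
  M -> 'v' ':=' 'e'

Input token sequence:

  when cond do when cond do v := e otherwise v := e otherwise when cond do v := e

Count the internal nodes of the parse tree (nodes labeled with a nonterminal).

8

[S [U when cond do [M when cond do [M v := e] otherwise [M v := e]] otherwise [U when cond do [S [M v := e]]]]]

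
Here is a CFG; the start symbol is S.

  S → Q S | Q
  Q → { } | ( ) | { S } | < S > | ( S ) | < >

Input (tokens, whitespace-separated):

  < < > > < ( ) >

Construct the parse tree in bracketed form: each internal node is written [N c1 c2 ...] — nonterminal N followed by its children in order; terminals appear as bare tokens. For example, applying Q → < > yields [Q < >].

[S [Q < [S [Q < >]] >] [S [Q < [S [Q ( )]] >]]]

S
Q S
< S > S
< Q > S
< < > > S
< < > > Q
< < > > < S >
< < > > < Q >
< < > > < ( ) >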